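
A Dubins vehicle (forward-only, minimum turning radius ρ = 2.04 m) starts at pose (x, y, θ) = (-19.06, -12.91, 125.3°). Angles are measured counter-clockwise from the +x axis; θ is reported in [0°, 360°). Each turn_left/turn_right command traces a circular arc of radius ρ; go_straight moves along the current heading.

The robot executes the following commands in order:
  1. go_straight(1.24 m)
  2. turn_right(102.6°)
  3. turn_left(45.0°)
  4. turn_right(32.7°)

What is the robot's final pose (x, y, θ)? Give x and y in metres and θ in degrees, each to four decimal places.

(-17.0814, -6.8323, 35.0000°)

set_pose: (x, y, θ) = (-19.0600, -12.9100, 125.3000°), ρ = 2.04
go_straight(1.24): x += 1.24·cos θ, y += 1.24·sin θ → (-19.7765, -11.8980, 125.3000°)
turn_right(102.6°): centre at ρ to the right, rotate −102.6° → (-18.8989, -8.8372, 22.7000°)
turn_left(45.0°): centre at ρ to the left, rotate +45.0° → (-17.7987, -7.7293, 67.7000°)
turn_right(32.7°): centre at ρ to the right, rotate −32.7° → (-17.0814, -6.8323, 35.0000°)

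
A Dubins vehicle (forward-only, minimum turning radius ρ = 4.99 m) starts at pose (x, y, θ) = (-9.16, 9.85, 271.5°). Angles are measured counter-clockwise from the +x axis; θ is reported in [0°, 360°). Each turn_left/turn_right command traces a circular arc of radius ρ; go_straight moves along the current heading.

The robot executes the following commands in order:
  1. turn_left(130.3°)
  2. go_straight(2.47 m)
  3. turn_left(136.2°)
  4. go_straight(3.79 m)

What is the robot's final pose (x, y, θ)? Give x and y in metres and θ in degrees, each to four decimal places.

(-5.9439, 16.7462, 178.0000°)

set_pose: (x, y, θ) = (-9.1600, 9.8500, 271.5000°), ρ = 4.99
turn_left(130.3°): centre at ρ to the left, rotate +130.3° → (-0.8457, 6.2607, 401.8000° ≡ 41.8000°)
go_straight(2.47): x += 2.47·cos θ, y += 2.47·sin θ → (0.9956, 7.9070, 41.8000°)
turn_left(136.2°): centre at ρ to the left, rotate +136.2° → (-2.1562, 16.6139, 178.0000°)
go_straight(3.79): x += 3.79·cos θ, y += 3.79·sin θ → (-5.9439, 16.7462, 178.0000°)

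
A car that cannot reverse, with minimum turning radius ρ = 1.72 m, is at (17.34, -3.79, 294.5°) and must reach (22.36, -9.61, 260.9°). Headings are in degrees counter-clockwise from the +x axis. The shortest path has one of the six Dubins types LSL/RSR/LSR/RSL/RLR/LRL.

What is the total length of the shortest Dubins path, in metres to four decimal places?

7.9146 m

Let ψ = atan2(Δy, Δx) = atan2(-5.82, 5.02) = -49.2208° be the start→goal bearing.
Normalize: d = |goal − start| / ρ = 7.685883/1.72 = 4.468537, α = (θ_start − ψ) mod 360° = 343.7208° = 5.999060 rad, β = (θ_goal − ψ) mod 360° = 310.1208° = 5.412629 rad.
Common terms: sin α = -0.280318, cos α = 0.959907, sin β = -0.764687, cos β = 0.644402, cos(α−β) = 0.832921, d² = 19.967820. Work in radians in the unit-radius frame; every candidate has L = ρ·(t + p + q).
LSL: p² = 2 + d² − 2cos(α−β) + 2d(sin α − sin β) = 24.630823; p = √p² = 4.962945; φ = atan2(cos β − cos α, d + sin α − sin β) = -0.063615 rad; t = (φ − α) mod 2π = 0.220510 rad, q = (β − φ) mod 2π = 5.476245 rad → L = 1.72·(0.220510 + 4.962945 + 5.476245) = 1.72·10.659700 = 18.334683 m
RSR: p² = 2 + d² − 2cos(α−β) + 2d(sin β − sin α) = 15.973133; p = √p² = 3.996640; φ = atan2(cos α − cos β, d − sin α + sin β) = 0.079025 rad; t = (α − φ) mod 2π = 5.920035 rad, q = (φ − β) mod 2π = 0.949581 rad → L = 1.72·(5.920035 + 3.996640 + 0.949581) = 1.72·10.866256 = 18.689961 m
LSR: p² = d² − 2 + 2cos(α−β) + 2d(sin α + sin β) = 10.294374; p = √p² = 3.208485; φ = atan2(−cos α − cos β, d + sin α + sin β) − atan2(−2, p) = 0.119186 rad; t = (φ − α) mod 2π = 0.403312 rad, q = (φ − β) mod 2π = 0.989742 rad → L = 1.72·(0.403312 + 3.208485 + 0.989742) = 1.72·4.601539 = 7.914646 m
RSL: p² = d² − 2 + 2cos(α−β) − 2d(sin α + sin β) = 28.972951; p = √p² = 5.382653; φ = atan2(cos α + cos β, d − sin α − sin β) − atan2(2, p) = -0.072597 rad; t = (α − φ) mod 2π = 6.071657 rad, q = (β − φ) mod 2π = 5.485227 rad → L = 1.72·(6.071657 + 5.382653 + 5.485227) = 1.72·16.939537 = 29.136003 m
RLR: c = (6 − d² + 2cos(α−β) + 2d(sin α − sin β))/8 = -0.996642; p = 2π − arccos c = 3.223571 rad; φ = atan2(cos α − cos β, d − sin α + sin β) = 0.079025 rad; t = (α − φ + p/2) mod 2π = 1.248635 rad, q = (α − β − t + p) mod 2π = 2.561366 rad → L = 1.72·(1.248635 + 3.223571 + 2.561366) = 1.72·7.033572 = 12.097744 m
LRL: c = (6 − d² + 2cos(α−β) − 2d(sin α − sin β))/8 = -2.078853, |c| > 1 → infeasible
Shortest: LSR with L = 7.914646 m ≈ 7.9146 m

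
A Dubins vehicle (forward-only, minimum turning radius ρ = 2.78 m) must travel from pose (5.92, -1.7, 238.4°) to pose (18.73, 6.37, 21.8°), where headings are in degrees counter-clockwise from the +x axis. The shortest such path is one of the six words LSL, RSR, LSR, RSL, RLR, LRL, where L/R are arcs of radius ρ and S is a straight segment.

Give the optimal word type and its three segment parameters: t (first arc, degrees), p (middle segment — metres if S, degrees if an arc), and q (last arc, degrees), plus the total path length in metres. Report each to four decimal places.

LSR: t = 177.2757°, p = 12.2063 m, q = 33.8757°, L = 22.4514 m

Let ψ = atan2(Δy, Δx) = atan2(8.07, 12.81) = 32.2100° be the start→goal bearing.
Normalize: d = |goal − start| / ρ = 15.140046/2.78 = 5.446060, α = (θ_start − ψ) mod 360° = 206.1900° = 3.598695 rad, β = (θ_goal − ψ) mod 360° = 349.5900° = 6.101497 rad.
Common terms: sin α = -0.441350, cos α = -0.897335, sin β = -0.180690, cos β = 0.983540, cos(α−β) = -0.802817, d² = 29.659567. Work in radians in the unit-radius frame; every candidate has L = ρ·(t + p + q).
LSL: p² = 2 + d² − 2cos(α−β) + 2d(sin α − sin β) = 30.426068; p = √p² = 5.515983; φ = atan2(cos β − cos α, d + sin α − sin β) = 0.347966 rad; t = (φ − α) mod 2π = 3.032456 rad, q = (β − φ) mod 2π = 5.753531 rad → L = 2.78·(3.032456 + 5.515983 + 5.753531) = 2.78·14.301970 = 39.759478 m
RSR: p² = 2 + d² − 2cos(α−β) + 2d(sin β − sin α) = 36.104337; p = √p² = 6.008688; φ = atan2(cos α − cos β, d − sin α + sin β) = -0.318377 rad; t = (α − φ) mod 2π = 3.917072 rad, q = (φ − β) mod 2π = 6.146496 rad → L = 2.78·(3.917072 + 6.008688 + 6.146496) = 2.78·16.072257 = 44.680874 m
LSR: p² = d² − 2 + 2cos(α−β) + 2d(sin α + sin β) = 19.278598; p = √p² = 4.390740; φ = atan2(−cos α − cos β, d + sin α + sin β) − atan2(−2, p) = 0.409554 rad; t = (φ − α) mod 2π = 3.094044 rad, q = (φ − β) mod 2π = 0.591242 rad → L = 2.78·(3.094044 + 4.390740 + 0.591242) = 2.78·8.076026 = 22.451352 m
RSL: p² = d² − 2 + 2cos(α−β) − 2d(sin α + sin β) = 32.829266; p = √p² = 5.729683; φ = atan2(cos α + cos β, d − sin α − sin β) − atan2(2, p) = -0.321631 rad; t = (α − φ) mod 2π = 3.920326 rad, q = (β − φ) mod 2π = 0.139943 rad → L = 2.78·(3.920326 + 5.729683 + 0.139943) = 2.78·9.789952 = 27.216068 m
RLR: c = (6 − d² + 2cos(α−β) + 2d(sin α − sin β))/8 = -3.513042, |c| > 1 → infeasible
LRL: c = (6 − d² + 2cos(α−β) − 2d(sin α − sin β))/8 = -2.803258, |c| > 1 → infeasible
Shortest: LSR with L = 22.451352 m ≈ 22.4514 m
Convert LSR to answer units (arcs ×180/π): t = 3.094044·180/π = 177.2757°, p = ρ·p = 2.78·4.390740 = 12.2063 m, q = 0.591242·180/π = 33.8757°, L = 22.4514 m.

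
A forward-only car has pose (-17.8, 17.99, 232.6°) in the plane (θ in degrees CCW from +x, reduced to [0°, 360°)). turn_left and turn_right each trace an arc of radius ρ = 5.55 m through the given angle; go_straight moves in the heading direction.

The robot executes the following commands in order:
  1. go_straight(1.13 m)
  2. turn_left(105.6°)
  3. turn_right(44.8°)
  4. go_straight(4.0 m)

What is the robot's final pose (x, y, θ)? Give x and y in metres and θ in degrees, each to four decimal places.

set_pose: (x, y, θ) = (-17.8000, 17.9900, 232.6000°), ρ = 5.55
go_straight(1.13): x += 1.13·cos θ, y += 1.13·sin θ → (-18.4863, 17.0923, 232.6000°)
turn_left(105.6°): centre at ρ to the left, rotate +105.6° → (-16.1384, 8.5683, 338.2000°)
turn_right(44.8°): centre at ρ to the right, rotate −44.8° → (-13.1060, 5.6194, 293.4000°)
go_straight(4.0): x += 4.0·cos θ, y += 4.0·sin θ → (-11.5174, 1.9483, 293.4000°)

(-11.5174, 1.9483, 293.4000°)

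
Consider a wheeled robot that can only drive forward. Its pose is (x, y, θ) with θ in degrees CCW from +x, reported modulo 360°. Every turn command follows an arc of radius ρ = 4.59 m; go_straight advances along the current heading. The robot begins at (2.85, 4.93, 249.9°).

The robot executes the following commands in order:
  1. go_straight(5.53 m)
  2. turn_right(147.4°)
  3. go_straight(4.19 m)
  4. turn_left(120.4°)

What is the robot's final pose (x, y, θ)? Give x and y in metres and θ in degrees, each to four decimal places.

set_pose: (x, y, θ) = (2.8500, 4.9300, 249.9000°), ρ = 4.59
go_straight(5.53): x += 5.53·cos θ, y += 5.53·sin θ → (0.9496, -0.2632, 249.9000°)
turn_right(147.4°): centre at ρ to the right, rotate −147.4° → (-7.8421, 0.3207, 102.5000°)
go_straight(4.19): x += 4.19·cos θ, y += 4.19·sin θ → (-8.7490, 4.4114, 102.5000°)
turn_left(120.4°): centre at ρ to the left, rotate +120.4° → (-16.3547, 6.7803, 222.9000°)

(-16.3547, 6.7803, 222.9000°)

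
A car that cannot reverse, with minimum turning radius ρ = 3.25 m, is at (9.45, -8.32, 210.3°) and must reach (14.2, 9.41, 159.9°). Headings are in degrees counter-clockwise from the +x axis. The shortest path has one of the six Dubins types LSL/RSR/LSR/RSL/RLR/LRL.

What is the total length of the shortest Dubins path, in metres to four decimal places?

Let ψ = atan2(Δy, Δx) = atan2(17.73, 4.75) = 75.0022° be the start→goal bearing.
Normalize: d = |goal − start| / ρ = 18.355255/3.25 = 5.647771, α = (θ_start − ψ) mod 360° = 135.2978° = 2.361392 rad, β = (θ_goal − ψ) mod 360° = 84.8978° = 1.481746 rad.
Common terms: sin α = 0.703422, cos α = -0.710772, sin β = 0.996038, cos β = 0.088933, cos(α−β) = 0.637424, d² = 31.897316. Work in radians in the unit-radius frame; every candidate has L = ρ·(t + p + q).
LSL: p² = 2 + d² − 2cos(α−β) + 2d(sin α − sin β) = 29.317220; p = √p² = 5.414538; φ = atan2(cos β − cos α, d + sin α − sin β) = 0.148238 rad; t = (φ − α) mod 2π = 4.070032 rad, q = (β − φ) mod 2π = 1.333507 rad → L = 3.25·(4.070032 + 5.414538 + 1.333507) = 3.25·10.818077 = 35.158751 m
RSR: p² = 2 + d² − 2cos(α−β) + 2d(sin β − sin α) = 35.927716; p = √p² = 5.993973; φ = atan2(cos α − cos β, d − sin α + sin β) = -0.133817 rad; t = (α − φ) mod 2π = 2.495209 rad, q = (φ − β) mod 2π = 4.667622 rad → L = 3.25·(2.495209 + 5.993973 + 4.667622) = 3.25·13.156805 = 42.759615 m
LSR: p² = d² − 2 + 2cos(α−β) + 2d(sin α + sin β) = 50.368485; p = √p² = 7.097076; φ = atan2(−cos α − cos β, d + sin α + sin β) − atan2(−2, p) = 0.359117 rad; t = (φ − α) mod 2π = 4.280911 rad, q = (φ − β) mod 2π = 5.160557 rad → L = 3.25·(4.280911 + 7.097076 + 5.160557) = 3.25·16.538544 = 53.750268 m
RSL: p² = d² − 2 + 2cos(α−β) − 2d(sin α + sin β) = 11.975843; p = √p² = 3.460613; φ = atan2(cos α + cos β, d − sin α − sin β) − atan2(2, p) = -0.680247 rad; t = (α − φ) mod 2π = 3.041639 rad, q = (β − φ) mod 2π = 2.161993 rad → L = 3.25·(3.041639 + 3.460613 + 2.161993) = 3.25·8.664244 = 28.158794 m
RLR: c = (6 − d² + 2cos(α−β) + 2d(sin α − sin β))/8 = -3.490964, |c| > 1 → infeasible
LRL: c = (6 − d² + 2cos(α−β) − 2d(sin α − sin β))/8 = -2.664653, |c| > 1 → infeasible
Shortest: RSL with L = 28.158794 m ≈ 28.1588 m

28.1588 m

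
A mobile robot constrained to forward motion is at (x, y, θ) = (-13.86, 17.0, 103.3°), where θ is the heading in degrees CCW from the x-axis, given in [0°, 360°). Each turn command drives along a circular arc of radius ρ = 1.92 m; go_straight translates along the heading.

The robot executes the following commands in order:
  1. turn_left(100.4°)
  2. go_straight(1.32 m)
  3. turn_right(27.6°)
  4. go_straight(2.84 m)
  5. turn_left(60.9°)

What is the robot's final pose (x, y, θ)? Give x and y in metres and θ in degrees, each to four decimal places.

set_pose: (x, y, θ) = (-13.8600, 17.0000, 103.3000°), ρ = 1.92
turn_left(100.4°): centre at ρ to the left, rotate +100.4° → (-16.5002, 18.3164, 203.7000°)
go_straight(1.32): x += 1.32·cos θ, y += 1.32·sin θ → (-17.7089, 17.7858, 203.7000°)
turn_right(27.6°): centre at ρ to the right, rotate −27.6° → (-18.6112, 17.6283, 176.1000°)
go_straight(2.84): x += 2.84·cos θ, y += 2.84·sin θ → (-21.4447, 17.8215, 176.1000°)
turn_left(60.9°): centre at ρ to the left, rotate +60.9° → (-23.1855, 16.9516, 237.0000°)

(-23.1855, 16.9516, 237.0000°)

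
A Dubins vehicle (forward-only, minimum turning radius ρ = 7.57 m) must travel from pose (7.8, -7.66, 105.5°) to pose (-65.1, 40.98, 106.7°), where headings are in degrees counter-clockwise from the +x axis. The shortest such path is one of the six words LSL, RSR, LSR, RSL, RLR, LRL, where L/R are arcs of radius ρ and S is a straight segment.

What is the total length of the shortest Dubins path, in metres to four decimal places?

88.5695 m

Let ψ = atan2(Δy, Δx) = atan2(48.64, -72.90) = 146.2882° be the start→goal bearing.
Normalize: d = |goal − start| / ρ = 87.637090/7.57 = 11.576894, α = (θ_start − ψ) mod 360° = 319.2118° = 5.571297 rad, β = (θ_goal − ψ) mod 360° = 320.4118° = 5.592241 rad.
Common terms: sin α = -0.653264, cos α = 0.757130, sin β = -0.637265, cos β = 0.770645, cos(α−β) = 0.999781, d² = 134.024483. Work in radians in the unit-radius frame; every candidate has L = ρ·(t + p + q).
LSL: p² = 2 + d² − 2cos(α−β) + 2d(sin α − sin β) = 133.654475; p = √p² = 11.560903; φ = atan2(cos β − cos α, d + sin α − sin β) = 0.001169 rad; t = (φ − α) mod 2π = 0.713057 rad, q = (β − φ) mod 2π = 5.591072 rad → L = 7.57·(0.713057 + 11.560903 + 5.591072) = 7.57·17.865032 = 135.238293 m
RSR: p² = 2 + d² − 2cos(α−β) + 2d(sin β − sin α) = 134.395369; p = √p² = 11.592902; φ = atan2(cos α − cos β, d − sin α + sin β) = -0.001166 rad; t = (α − φ) mod 2π = 5.572463 rad, q = (φ − β) mod 2π = 0.689778 rad → L = 7.57·(5.572463 + 11.592902 + 0.689778) = 7.57·17.855143 = 135.163433 m
LSR: p² = d² − 2 + 2cos(α−β) + 2d(sin α + sin β) = 104.143403; p = √p² = 10.205067; φ = atan2(−cos α − cos β, d + sin α + sin β) − atan2(−2, p) = 0.046082 rad; t = (φ − α) mod 2π = 0.757970 rad, q = (φ − β) mod 2π = 0.737026 rad → L = 7.57·(0.757970 + 10.205067 + 0.737026) = 7.57·11.700063 = 88.569478 m
RSL: p² = d² − 2 + 2cos(α−β) − 2d(sin α + sin β) = 163.904686; p = √p² = 12.802527; φ = atan2(cos α + cos β, d − sin α − sin β) − atan2(2, p) = -0.036788 rad; t = (α − φ) mod 2π = 5.608085 rad, q = (β − φ) mod 2π = 5.629029 rad → L = 7.57·(5.608085 + 12.802527 + 5.629029) = 7.57·24.039641 = 181.980083 m
RLR: c = (6 − d² + 2cos(α−β) + 2d(sin α − sin β))/8 = -15.799421, |c| > 1 → infeasible
LRL: c = (6 − d² + 2cos(α−β) − 2d(sin α − sin β))/8 = -15.706809, |c| > 1 → infeasible
Shortest: LSR with L = 88.569478 m ≈ 88.5695 m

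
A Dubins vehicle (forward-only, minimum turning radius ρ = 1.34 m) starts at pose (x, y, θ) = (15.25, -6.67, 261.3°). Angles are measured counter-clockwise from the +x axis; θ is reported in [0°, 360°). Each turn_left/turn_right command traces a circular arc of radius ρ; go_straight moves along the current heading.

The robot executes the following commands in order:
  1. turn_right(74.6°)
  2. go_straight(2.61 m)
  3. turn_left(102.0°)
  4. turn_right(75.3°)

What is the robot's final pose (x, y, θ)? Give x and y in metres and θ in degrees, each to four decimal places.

set_pose: (x, y, θ) = (15.2500, -6.6700, 261.3000°), ρ = 1.34
turn_right(74.6°): centre at ρ to the right, rotate −74.6° → (14.0818, -7.7982, 186.7000°)
go_straight(2.61): x += 2.61·cos θ, y += 2.61·sin θ → (11.4896, -8.1027, 186.7000°)
turn_left(102.0°): centre at ρ to the left, rotate +102.0° → (10.3767, -9.8631, 288.7000°)
turn_right(75.3°): centre at ρ to the right, rotate −75.3° → (9.8450, -11.4115, 213.4000°)

(9.8450, -11.4115, 213.4000°)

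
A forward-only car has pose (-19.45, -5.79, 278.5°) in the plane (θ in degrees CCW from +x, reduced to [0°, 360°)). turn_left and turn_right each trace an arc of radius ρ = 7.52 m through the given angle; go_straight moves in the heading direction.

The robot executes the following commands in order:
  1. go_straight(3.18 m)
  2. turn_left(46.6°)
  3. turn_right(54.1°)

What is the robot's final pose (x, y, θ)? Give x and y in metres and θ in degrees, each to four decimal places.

set_pose: (x, y, θ) = (-19.4500, -5.7900, 278.5000°), ρ = 7.52
go_straight(3.18): x += 3.18·cos θ, y += 3.18·sin θ → (-18.9800, -8.9351, 278.5000°)
turn_left(46.6°): centre at ρ to the left, rotate +46.6° → (-15.8451, -13.9911, 325.1000°)
turn_right(54.1°): centre at ρ to the right, rotate −54.1° → (-12.6288, -20.0274, 271.0000°)

(-12.6288, -20.0274, 271.0000°)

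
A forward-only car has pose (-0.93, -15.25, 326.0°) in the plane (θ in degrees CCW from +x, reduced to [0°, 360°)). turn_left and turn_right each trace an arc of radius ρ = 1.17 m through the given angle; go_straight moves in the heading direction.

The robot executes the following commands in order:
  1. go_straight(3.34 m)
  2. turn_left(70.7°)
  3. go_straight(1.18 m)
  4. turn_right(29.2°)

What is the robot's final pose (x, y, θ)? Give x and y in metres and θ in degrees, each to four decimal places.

set_pose: (x, y, θ) = (-0.9300, -15.2500, 326.0000°), ρ = 1.17
go_straight(3.34): x += 3.34·cos θ, y += 3.34·sin θ → (1.8390, -17.1177, 326.0000°)
turn_left(70.7°): centre at ρ to the left, rotate +70.7° → (3.1925, -17.0858, 396.7000° ≡ 36.7000°)
go_straight(1.18): x += 1.18·cos θ, y += 1.18·sin θ → (4.1386, -16.3806, 36.7000°)
turn_right(29.2°): centre at ρ to the right, rotate −29.2° → (4.6851, -16.1587, 7.5000°)

(4.6851, -16.1587, 7.5000°)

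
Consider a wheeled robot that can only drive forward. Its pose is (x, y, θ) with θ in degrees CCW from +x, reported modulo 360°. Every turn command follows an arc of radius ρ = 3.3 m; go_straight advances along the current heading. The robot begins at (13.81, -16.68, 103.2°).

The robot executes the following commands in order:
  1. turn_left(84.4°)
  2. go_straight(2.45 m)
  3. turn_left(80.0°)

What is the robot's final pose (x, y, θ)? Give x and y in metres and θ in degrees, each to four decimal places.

(4.8716, -17.6194, 267.6000°)

set_pose: (x, y, θ) = (13.8100, -16.6800, 103.2000°), ρ = 3.3
turn_left(84.4°): centre at ρ to the left, rotate +84.4° → (10.1607, -14.1625, 187.6000°)
go_straight(2.45): x += 2.45·cos θ, y += 2.45·sin θ → (7.7323, -14.4866, 187.6000°)
turn_left(80.0°): centre at ρ to the left, rotate +80.0° → (4.8716, -17.6194, 267.6000°)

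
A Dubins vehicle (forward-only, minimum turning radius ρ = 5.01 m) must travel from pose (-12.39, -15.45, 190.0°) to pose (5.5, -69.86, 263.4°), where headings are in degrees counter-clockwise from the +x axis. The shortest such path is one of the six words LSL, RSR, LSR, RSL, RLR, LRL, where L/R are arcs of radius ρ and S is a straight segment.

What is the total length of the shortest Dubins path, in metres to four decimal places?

Let ψ = atan2(Δy, Δx) = atan2(-54.41, 17.89) = -71.7991° be the start→goal bearing.
Normalize: d = |goal − start| / ρ = 57.275651/5.01 = 11.432266, α = (θ_start − ψ) mod 360° = 261.7991° = 4.569257 rad, β = (θ_goal − ψ) mod 360° = 335.1991° = 5.850329 rad.
Common terms: sin α = -0.989774, cos α = -0.142644, sin β = -0.419466, cos β = 0.907771, cos(α−β) = 0.285688, d² = 130.696698. Work in radians in the unit-radius frame; every candidate has L = ρ·(t + p + q).
LSL: p² = 2 + d² − 2cos(α−β) + 2d(sin α − sin β) = 119.085487; p = √p² = 10.912630; φ = atan2(cos β − cos α, d + sin α − sin β) = 0.096406 rad; t = (φ − α) mod 2π = 1.810334 rad, q = (β − φ) mod 2π = 5.753923 rad → L = 5.01·(1.810334 + 10.912630 + 5.753923) = 5.01·18.476887 = 92.569202 m
RSR: p² = 2 + d² − 2cos(α−β) + 2d(sin β − sin α) = 145.165157; p = √p² = 12.048450; φ = atan2(cos α − cos β, d − sin α + sin β) = -0.087293 rad; t = (α − φ) mod 2π = 4.656550 rad, q = (φ − β) mod 2π = 0.345563 rad → L = 5.01·(4.656550 + 12.048450 + 0.345563) = 5.01·17.050564 = 85.423326 m
LSR: p² = d² − 2 + 2cos(α−β) + 2d(sin α + sin β) = 97.046468; p = √p² = 9.851217; φ = atan2(−cos α − cos β, d + sin α + sin β) − atan2(−2, p) = 0.124109 rad; t = (φ − α) mod 2π = 1.838037 rad, q = (φ − β) mod 2π = 0.556966 rad → L = 5.01·(1.838037 + 9.851217 + 0.556966) = 5.01·12.246220 = 61.353561 m
RSL: p² = d² − 2 + 2cos(α−β) − 2d(sin α + sin β) = 161.489682; p = √p² = 12.707859; φ = atan2(cos α + cos β, d − sin α − sin β) − atan2(2, p) = -0.096590 rad; t = (α − φ) mod 2π = 4.665847 rad, q = (β − φ) mod 2π = 5.946919 rad → L = 5.01·(4.665847 + 12.707859 + 5.946919) = 5.01·23.320626 = 116.836335 m
RLR: c = (6 − d² + 2cos(α−β) + 2d(sin α − sin β))/8 = -17.145645, |c| > 1 → infeasible
LRL: c = (6 − d² + 2cos(α−β) − 2d(sin α − sin β))/8 = -13.885686, |c| > 1 → infeasible
Shortest: LSR with L = 61.353561 m ≈ 61.3536 m

61.3536 m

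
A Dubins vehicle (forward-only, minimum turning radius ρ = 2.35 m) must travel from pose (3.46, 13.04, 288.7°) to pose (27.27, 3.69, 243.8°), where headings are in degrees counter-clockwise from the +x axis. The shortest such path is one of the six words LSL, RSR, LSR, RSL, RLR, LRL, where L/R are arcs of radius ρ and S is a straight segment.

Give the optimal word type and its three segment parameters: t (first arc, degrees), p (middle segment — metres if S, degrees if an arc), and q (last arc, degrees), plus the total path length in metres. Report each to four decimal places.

Let ψ = atan2(Δy, Δx) = atan2(-9.35, 23.81) = -21.4395° be the start→goal bearing.
Normalize: d = |goal − start| / ρ = 25.580043/2.35 = 10.885125, α = (θ_start − ψ) mod 360° = 310.1395° = 5.412956 rad, β = (θ_goal − ψ) mod 360° = 265.2395° = 4.629303 rad.
Common terms: sin α = -0.764477, cos α = 0.644651, sin β = -0.996550, cos β = -0.082990, cos(α−β) = 0.708340, d² = 118.485939. Work in radians in the unit-radius frame; every candidate has L = ρ·(t + p + q).
LSL: p² = 2 + d² − 2cos(α−β) + 2d(sin α − sin β) = 124.121563; p = √p² = 11.140986; φ = atan2(cos β − cos α, d + sin α − sin β) = -0.065359 rad; t = (φ − α) mod 2π = 0.804870 rad, q = (β − φ) mod 2π = 4.694662 rad → L = 2.35·(0.804870 + 11.140986 + 4.694662) = 2.35·16.640518 = 39.105218 m
RSR: p² = 2 + d² − 2cos(α−β) + 2d(sin β − sin α) = 114.016956; p = √p² = 10.677872; φ = atan2(cos α − cos β, d − sin α + sin β) = 0.068198 rad; t = (α − φ) mod 2π = 5.344759 rad, q = (φ − β) mod 2π = 1.722080 rad → L = 2.35·(5.344759 + 10.677872 + 1.722080) = 2.35·17.744710 = 41.700069 m
LSR: p² = d² − 2 + 2cos(α−β) + 2d(sin α + sin β) = 79.564622; p = √p² = 8.919900; φ = atan2(−cos α − cos β, d + sin α + sin β) − atan2(−2, p) = 0.159089 rad; t = (φ − α) mod 2π = 1.029318 rad, q = (φ − β) mod 2π = 1.812971 rad → L = 2.35·(1.029318 + 8.919900 + 1.812971) = 2.35·11.762190 = 27.641146 m
RSL: p² = d² − 2 + 2cos(α−β) − 2d(sin α + sin β) = 156.240616; p = √p² = 12.499625; φ = atan2(cos α + cos β, d − sin α − sin β) − atan2(2, p) = -0.114275 rad; t = (α − φ) mod 2π = 5.527232 rad, q = (β − φ) mod 2π = 4.743579 rad → L = 2.35·(5.527232 + 12.499625 + 4.743579) = 2.35·22.770435 = 53.510523 m
RLR: c = (6 − d² + 2cos(α−β) + 2d(sin α − sin β))/8 = -13.252120, |c| > 1 → infeasible
LRL: c = (6 − d² + 2cos(α−β) − 2d(sin α − sin β))/8 = -14.515195, |c| > 1 → infeasible
Shortest: LSR with L = 27.641146 m ≈ 27.6411 m
Convert LSR to answer units (arcs ×180/π): t = 1.029318·180/π = 58.9756°, p = ρ·p = 2.35·8.919900 = 20.9618 m, q = 1.812971·180/π = 103.8756°, L = 27.6411 m.

LSR: t = 58.9756°, p = 20.9618 m, q = 103.8756°, L = 27.6411 m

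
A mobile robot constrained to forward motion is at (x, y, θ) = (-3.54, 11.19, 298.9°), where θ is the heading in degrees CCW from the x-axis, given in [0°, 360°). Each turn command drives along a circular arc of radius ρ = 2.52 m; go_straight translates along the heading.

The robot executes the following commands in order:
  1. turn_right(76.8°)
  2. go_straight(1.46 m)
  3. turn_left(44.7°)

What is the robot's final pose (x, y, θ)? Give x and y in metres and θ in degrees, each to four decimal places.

(-5.9666, 5.3944, 266.8000°)

set_pose: (x, y, θ) = (-3.5400, 11.1900, 298.9000°), ρ = 2.52
turn_right(76.8°): centre at ρ to the right, rotate −76.8° → (-4.0567, 8.1023, 222.1000°)
go_straight(1.46): x += 1.46·cos θ, y += 1.46·sin θ → (-5.1400, 7.1235, 222.1000°)
turn_left(44.7°): centre at ρ to the left, rotate +44.7° → (-5.9666, 5.3944, 266.8000°)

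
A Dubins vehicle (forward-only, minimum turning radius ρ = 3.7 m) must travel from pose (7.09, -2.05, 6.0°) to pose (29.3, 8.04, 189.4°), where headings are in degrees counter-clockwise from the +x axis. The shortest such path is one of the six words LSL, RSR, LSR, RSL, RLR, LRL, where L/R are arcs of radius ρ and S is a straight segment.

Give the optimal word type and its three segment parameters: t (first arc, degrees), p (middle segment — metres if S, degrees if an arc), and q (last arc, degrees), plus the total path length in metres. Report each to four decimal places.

Let ψ = atan2(Δy, Δx) = atan2(10.09, 22.21) = 24.4323° be the start→goal bearing.
Normalize: d = |goal − start| / ρ = 24.394512/3.7 = 6.593111, α = (θ_start − ψ) mod 360° = 341.5677° = 5.961481 rad, β = (θ_goal − ψ) mod 360° = 164.9677° = 2.879230 rad.
Common terms: sin α = -0.316184, cos α = 0.948698, sin β = 0.259363, cos β = -0.965780, cos(α−β) = -0.998240, d² = 43.469116. Work in radians in the unit-radius frame; every candidate has L = ρ·(t + p + q).
LSL: p² = 2 + d² − 2cos(α−β) + 2d(sin α − sin β) = 39.876303; p = √p² = 6.314769; φ = atan2(cos β − cos α, d + sin α − sin β) = -0.308022 rad; t = (φ − α) mod 2π = 0.013682 rad, q = (β − φ) mod 2π = 3.187252 rad → L = 3.7·(0.013682 + 6.314769 + 3.187252) = 3.7·9.515702 = 35.208099 m
RSR: p² = 2 + d² − 2cos(α−β) + 2d(sin β − sin α) = 55.054889; p = √p² = 7.419898; φ = atan2(cos α − cos β, d − sin α + sin β) = 0.260972 rad; t = (α − φ) mod 2π = 5.700509 rad, q = (φ − β) mod 2π = 3.664927 rad → L = 3.7·(5.700509 + 7.419898 + 3.664927) = 3.7·16.785335 = 62.105739 m
LSR: p² = d² − 2 + 2cos(α−β) + 2d(sin α + sin β) = 38.723390; p = √p² = 6.222812; φ = atan2(−cos α − cos β, d + sin α + sin β) − atan2(−2, p) = 0.313584 rad; t = (φ − α) mod 2π = 0.635288 rad, q = (φ − β) mod 2π = 3.717540 rad → L = 3.7·(0.635288 + 6.222812 + 3.717540) = 3.7·10.575640 = 39.129868 m
RSL: p² = d² − 2 + 2cos(α−β) − 2d(sin α + sin β) = 40.221883; p = √p² = 6.342072; φ = atan2(cos α + cos β, d − sin α − sin β) − atan2(2, p) = -0.308052 rad; t = (α − φ) mod 2π = 6.269533 rad, q = (β − φ) mod 2π = 3.187282 rad → L = 3.7·(6.269533 + 6.342072 + 3.187282) = 3.7·15.798887 = 58.455882 m
RLR: c = (6 − d² + 2cos(α−β) + 2d(sin α − sin β))/8 = -5.881861, |c| > 1 → infeasible
LRL: c = (6 − d² + 2cos(α−β) − 2d(sin α − sin β))/8 = -3.984538, |c| > 1 → infeasible
Shortest: LSL with L = 35.208099 m ≈ 35.2081 m
Convert LSL to answer units (arcs ×180/π): t = 0.013682·180/π = 0.7839°, p = ρ·p = 3.7·6.314769 = 23.3646 m, q = 3.187252·180/π = 182.6161°, L = 35.2081 m.

LSL: t = 0.7839°, p = 23.3646 m, q = 182.6161°, L = 35.2081 m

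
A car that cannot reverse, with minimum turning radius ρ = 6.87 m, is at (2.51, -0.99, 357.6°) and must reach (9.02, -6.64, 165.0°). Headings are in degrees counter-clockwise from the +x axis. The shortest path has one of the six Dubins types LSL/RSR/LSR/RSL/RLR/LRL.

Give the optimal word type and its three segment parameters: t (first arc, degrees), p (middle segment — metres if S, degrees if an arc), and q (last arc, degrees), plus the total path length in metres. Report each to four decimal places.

LRL: t = 59.7908°, p = 268.6502°, q = 16.2594°, L = 41.3310 m

Let ψ = atan2(Δy, Δx) = atan2(-5.65, 6.51) = -40.9546° be the start→goal bearing.
Normalize: d = |goal − start| / ρ = 8.619896/6.87 = 1.254716, α = (θ_start − ψ) mod 360° = 38.5546° = 0.672904 rad, β = (θ_goal − ψ) mod 360° = 205.9546° = 3.594585 rad.
Common terms: sin α = 0.623260, cos α = 0.782015, sin β = -0.437658, cos β = -0.899141, cos(α−β) = -0.975917, d² = 1.574311. Work in radians in the unit-radius frame; every candidate has L = ρ·(t + p + q).
LSL: p² = 2 + d² − 2cos(α−β) + 2d(sin α − sin β) = 8.188445; p = √p² = 2.861546; φ = atan2(cos β − cos α, d + sin α − sin β) = -0.627965 rad; t = (φ − α) mod 2π = 4.982316 rad, q = (β − φ) mod 2π = 4.222550 rad → L = 6.87·(4.982316 + 2.861546 + 4.222550) = 6.87·12.066412 = 82.896253 m
RSR: p² = 2 + d² − 2cos(α−β) + 2d(sin β − sin α) = 2.863844; p = √p² = 1.692290; φ = atan2(cos α − cos β, d − sin α + sin β) = 1.456027 rad; t = (α − φ) mod 2π = 5.500063 rad, q = (φ − β) mod 2π = 4.144627 rad → L = 6.87·(5.500063 + 1.692290 + 4.144627) = 6.87·11.336979 = 77.885046 m
LSR: p² = d² − 2 + 2cos(α−β) + 2d(sin α + sin β) = -1.911769 < 0 → infeasible
RSL: p² = d² − 2 + 2cos(α−β) − 2d(sin α + sin β) = -2.843276 < 0 → infeasible
RLR: c = (6 − d² + 2cos(α−β) + 2d(sin α − sin β))/8 = 0.642020; p = 2π − arccos c = 5.409518 rad; φ = atan2(cos α − cos β, d − sin α + sin β) = 1.456027 rad; t = (α − φ + p/2) mod 2π = 1.921637 rad, q = (α − β − t + p) mod 2π = 0.566200 rad → L = 6.87·(1.921637 + 5.409518 + 0.566200) = 6.87·7.897356 = 54.254833 m
LRL: c = (6 − d² + 2cos(α−β) − 2d(sin α − sin β))/8 = -0.023556; p = 2π − arccos c = 4.688831 rad; φ = atan2(cos β − cos α, d + sin α − sin β) = -0.627965 rad; t = (φ − α + p/2) mod 2π = 1.043546 rad, q = (β − α − t + p) mod 2π = 0.283781 rad → L = 6.87·(1.043546 + 4.688831 + 0.283781) = 6.87·6.016158 = 41.331007 m
Shortest: LRL with L = 41.331007 m ≈ 41.3310 m
Convert LRL to answer units (arcs ×180/π): t = 1.043546·180/π = 59.7908°, p = 4.688831·180/π = 268.6502°, q = 0.283781·180/π = 16.2594°, L = 41.3310 m.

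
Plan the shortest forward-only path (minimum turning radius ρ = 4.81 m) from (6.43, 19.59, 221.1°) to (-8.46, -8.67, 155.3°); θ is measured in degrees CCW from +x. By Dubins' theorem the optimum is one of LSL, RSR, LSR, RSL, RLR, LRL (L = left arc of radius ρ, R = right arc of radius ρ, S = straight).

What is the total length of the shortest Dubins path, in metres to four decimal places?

34.9510 m

Let ψ = atan2(Δy, Δx) = atan2(-28.26, -14.89) = -117.7844° be the start→goal bearing.
Normalize: d = |goal − start| / ρ = 31.942757/4.81 = 6.640906, α = (θ_start − ψ) mod 360° = 338.8844° = 5.914649 rad, β = (θ_goal − ψ) mod 360° = 273.0844° = 4.766223 rad.
Common terms: sin α = -0.360250, cos α = 0.932856, sin β = -0.998551, cos β = 0.053808, cos(α−β) = 0.409923, d² = 44.101629. Work in radians in the unit-radius frame; every candidate has L = ρ·(t + p + q).
LSL: p² = 2 + d² − 2cos(α−β) + 2d(sin α − sin β) = 53.759578; p = √p² = 7.332092; φ = atan2(cos β − cos α, d + sin α − sin β) = -0.120180 rad; t = (φ − α) mod 2π = 0.248357 rad, q = (β − φ) mod 2π = 4.886402 rad → L = 4.81·(0.248357 + 7.332092 + 4.886402) = 4.81·12.466851 = 59.965553 m
RSR: p² = 2 + d² − 2cos(α−β) + 2d(sin β − sin α) = 36.803988; p = √p² = 6.066629; φ = atan2(cos α − cos β, d − sin α + sin β) = 0.145411 rad; t = (α − φ) mod 2π = 5.769238 rad, q = (φ − β) mod 2π = 1.662374 rad → L = 4.81·(5.769238 + 6.066629 + 1.662374) = 4.81·13.498241 = 64.926539 m
LSR: p² = d² − 2 + 2cos(α−β) + 2d(sin α + sin β) = 24.874130; p = √p² = 4.987397; φ = atan2(−cos α − cos β, d + sin α + sin β) − atan2(−2, p) = 0.196712 rad; t = (φ − α) mod 2π = 0.565248 rad, q = (φ − β) mod 2π = 1.713675 rad → L = 4.81·(0.565248 + 4.987397 + 1.713675) = 4.81·7.266320 = 34.950998 m
RSL: p² = d² − 2 + 2cos(α−β) − 2d(sin α + sin β) = 60.968821; p = √p² = 7.808253; φ = atan2(cos α + cos β, d − sin α − sin β) − atan2(2, p) = -0.128031 rad; t = (α − φ) mod 2π = 6.042680 rad, q = (β − φ) mod 2π = 4.894253 rad → L = 4.81·(6.042680 + 7.808253 + 4.894253) = 4.81·18.745187 = 90.164347 m
RLR: c = (6 − d² + 2cos(α−β) + 2d(sin α − sin β))/8 = -3.600498, |c| > 1 → infeasible
LRL: c = (6 − d² + 2cos(α−β) − 2d(sin α − sin β))/8 = -5.719947, |c| > 1 → infeasible
Shortest: LSR with L = 34.950998 m ≈ 34.9510 m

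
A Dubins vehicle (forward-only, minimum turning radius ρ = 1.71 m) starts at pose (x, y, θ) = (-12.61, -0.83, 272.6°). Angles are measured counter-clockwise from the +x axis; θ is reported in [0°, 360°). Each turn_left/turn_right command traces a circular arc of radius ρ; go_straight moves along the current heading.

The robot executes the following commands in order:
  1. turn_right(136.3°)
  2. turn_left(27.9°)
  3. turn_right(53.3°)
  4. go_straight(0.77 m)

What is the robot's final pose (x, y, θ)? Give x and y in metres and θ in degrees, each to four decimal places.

(-17.6220, 0.0200, 110.9000°)

set_pose: (x, y, θ) = (-12.6100, -0.8300, 272.6000°), ρ = 1.71
turn_right(136.3°): centre at ρ to the right, rotate −136.3° → (-15.4996, -2.1438, 136.3000°)
turn_left(27.9°): centre at ρ to the left, rotate +27.9° → (-16.2155, -1.7347, 164.2000°)
turn_right(53.3°): centre at ρ to the right, rotate −53.3° → (-17.3473, -0.6994, 110.9000°)
go_straight(0.77): x += 0.77·cos θ, y += 0.77·sin θ → (-17.6220, 0.0200, 110.9000°)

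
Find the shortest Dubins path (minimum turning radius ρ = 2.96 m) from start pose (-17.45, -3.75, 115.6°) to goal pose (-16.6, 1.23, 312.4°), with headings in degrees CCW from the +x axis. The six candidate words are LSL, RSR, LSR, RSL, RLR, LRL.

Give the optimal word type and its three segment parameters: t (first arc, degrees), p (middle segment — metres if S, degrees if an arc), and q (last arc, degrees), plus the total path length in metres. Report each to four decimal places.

Let ψ = atan2(Δy, Δx) = atan2(4.98, 0.85) = 80.3139° be the start→goal bearing.
Normalize: d = |goal − start| / ρ = 5.052019/2.96 = 1.706763, α = (θ_start − ψ) mod 360° = 35.2861° = 0.615858 rad, β = (θ_goal − ψ) mod 360° = 232.0861° = 4.050666 rad.
Common terms: sin α = 0.577659, cos α = 0.816278, sin β = -0.788935, cos β = -0.614477, cos(α−β) = -0.957319, d² = 2.913041. Work in radians in the unit-radius frame; every candidate has L = ρ·(t + p + q).
LSL: p² = 2 + d² − 2cos(α−β) + 2d(sin α − sin β) = 11.492584; p = √p² = 3.390071; φ = atan2(cos β − cos α, d + sin α − sin β) = -0.435697 rad; t = (φ − α) mod 2π = 5.231630 rad, q = (β − φ) mod 2π = 4.486363 rad → L = 2.96·(5.231630 + 3.390071 + 4.486363) = 2.96·13.108065 = 38.799871 m
RSR: p² = 2 + d² − 2cos(α−β) + 2d(sin β − sin α) = 2.162776; p = √p² = 1.470638; φ = atan2(cos α − cos β, d − sin α + sin β) = 1.337375 rad; t = (α − φ) mod 2π = 5.561668 rad, q = (φ − β) mod 2π = 3.569894 rad → L = 2.96·(5.561668 + 1.470638 + 3.569894) = 2.96·10.602201 = 31.382514 m
LSR: p² = d² − 2 + 2cos(α−β) + 2d(sin α + sin β) = -1.722793 < 0 → infeasible
RSL: p² = d² − 2 + 2cos(α−β) − 2d(sin α + sin β) = -0.280403 < 0 → infeasible
RLR: c = (6 − d² + 2cos(α−β) + 2d(sin α − sin β))/8 = 0.729653; p = 2π − arccos c = 5.530203 rad; φ = atan2(cos α − cos β, d − sin α + sin β) = 1.337375 rad; t = (α − φ + p/2) mod 2π = 2.043585 rad, q = (α − β − t + p) mod 2π = 0.051811 rad → L = 2.96·(2.043585 + 5.530203 + 0.051811) = 2.96·7.625599 = 22.571772 m
LRL: c = (6 − d² + 2cos(α−β) − 2d(sin α − sin β))/8 = -0.436573; p = 2π − arccos c = 4.260603 rad; φ = atan2(cos β − cos α, d + sin α − sin β) = -0.435697 rad; t = (φ − α + p/2) mod 2π = 1.078746 rad, q = (β − α − t + p) mod 2π = 0.333480 rad → L = 2.96·(1.078746 + 4.260603 + 0.333480) = 2.96·5.672829 = 16.791573 m
Shortest: LRL with L = 16.791573 m ≈ 16.7916 m
Convert LRL to answer units (arcs ×180/π): t = 1.078746·180/π = 61.8076°, p = 4.260603·180/π = 244.1146°, q = 0.333480·180/π = 19.1070°, L = 16.7916 m.

LRL: t = 61.8076°, p = 244.1146°, q = 19.1070°, L = 16.7916 m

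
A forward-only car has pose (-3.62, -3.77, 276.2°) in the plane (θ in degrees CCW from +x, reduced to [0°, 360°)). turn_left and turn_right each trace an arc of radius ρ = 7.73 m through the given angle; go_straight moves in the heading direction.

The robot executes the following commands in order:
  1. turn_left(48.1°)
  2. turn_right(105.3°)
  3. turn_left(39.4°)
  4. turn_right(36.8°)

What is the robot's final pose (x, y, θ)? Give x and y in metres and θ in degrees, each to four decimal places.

set_pose: (x, y, θ) = (-3.6200, -3.7700, 276.2000°), ρ = 7.73
turn_left(48.1°): centre at ρ to the left, rotate +48.1° → (-0.4460, -9.2126, 324.3000°)
turn_right(105.3°): centre at ρ to the right, rotate −105.3° → (-0.0921, -21.4973, 219.0000°)
turn_left(39.4°): centre at ρ to the left, rotate +39.4° → (-2.7996, -25.9503, 258.4000°)
turn_right(36.8°): centre at ρ to the right, rotate −36.8° → (-5.2396, -30.1765, 221.6000°)

(-5.2396, -30.1765, 221.6000°)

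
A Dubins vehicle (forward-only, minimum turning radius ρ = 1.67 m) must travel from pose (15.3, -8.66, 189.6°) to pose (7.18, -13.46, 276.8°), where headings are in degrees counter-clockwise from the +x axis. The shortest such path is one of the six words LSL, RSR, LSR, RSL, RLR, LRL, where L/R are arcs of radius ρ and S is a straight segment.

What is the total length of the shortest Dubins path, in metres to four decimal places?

9.9014 m

Let ψ = atan2(Δy, Δx) = atan2(-4.80, -8.12) = -149.4113° be the start→goal bearing.
Normalize: d = |goal − start| / ρ = 9.432624/1.67 = 5.648278, α = (θ_start − ψ) mod 360° = 339.0113° = 5.916863 rad, β = (θ_goal − ψ) mod 360° = 66.2113° = 1.155605 rad.
Common terms: sin α = -0.358184, cos α = 0.933651, sin β = 0.915039, cos β = 0.403365, cos(α−β) = 0.048850, d² = 31.903044. Work in radians in the unit-radius frame; every candidate has L = ρ·(t + p + q).
LSL: p² = 2 + d² − 2cos(α−β) + 2d(sin α − sin β) = 19.422305; p = √p² = 4.407074; φ = atan2(cos β − cos α, d + sin α − sin β) = -0.120618 rad; t = (φ − α) mod 2π = 0.245704 rad, q = (β − φ) mod 2π = 1.276223 rad → L = 1.67·(0.245704 + 4.407074 + 1.276223) = 1.67·5.929002 = 9.901433 m
RSR: p² = 2 + d² − 2cos(α−β) + 2d(sin β − sin α) = 48.188384; p = √p² = 6.941785; φ = atan2(cos α − cos β, d − sin α + sin β) = 0.076465 rad; t = (α − φ) mod 2π = 5.840398 rad, q = (φ − β) mod 2π = 5.204046 rad → L = 1.67·(5.840398 + 6.941785 + 5.204046) = 1.67·17.986229 = 30.037002 m
LSR: p² = d² − 2 + 2cos(α−β) + 2d(sin α + sin β) = 36.291283; p = √p² = 6.024225; φ = atan2(−cos α − cos β, d + sin α + sin β) − atan2(−2, p) = 0.108319 rad; t = (φ − α) mod 2π = 0.474641 rad, q = (φ − β) mod 2π = 5.235900 rad → L = 1.67·(0.474641 + 6.024225 + 5.235900) = 1.67·11.734766 = 19.597059 m
RSL: p² = d² − 2 + 2cos(α−β) − 2d(sin α + sin β) = 23.710205; p = √p² = 4.869313; φ = atan2(cos α + cos β, d − sin α − sin β) − atan2(2, p) = -0.132923 rad; t = (α − φ) mod 2π = 6.049786 rad, q = (β − φ) mod 2π = 1.288528 rad → L = 1.67·(6.049786 + 4.869313 + 1.288528) = 1.67·12.207627 = 20.386736 m
RLR: c = (6 − d² + 2cos(α−β) + 2d(sin α − sin β))/8 = -5.023548, |c| > 1 → infeasible
LRL: c = (6 − d² + 2cos(α−β) − 2d(sin α − sin β))/8 = -1.427788, |c| > 1 → infeasible
Shortest: LSL with L = 9.901433 m ≈ 9.9014 m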